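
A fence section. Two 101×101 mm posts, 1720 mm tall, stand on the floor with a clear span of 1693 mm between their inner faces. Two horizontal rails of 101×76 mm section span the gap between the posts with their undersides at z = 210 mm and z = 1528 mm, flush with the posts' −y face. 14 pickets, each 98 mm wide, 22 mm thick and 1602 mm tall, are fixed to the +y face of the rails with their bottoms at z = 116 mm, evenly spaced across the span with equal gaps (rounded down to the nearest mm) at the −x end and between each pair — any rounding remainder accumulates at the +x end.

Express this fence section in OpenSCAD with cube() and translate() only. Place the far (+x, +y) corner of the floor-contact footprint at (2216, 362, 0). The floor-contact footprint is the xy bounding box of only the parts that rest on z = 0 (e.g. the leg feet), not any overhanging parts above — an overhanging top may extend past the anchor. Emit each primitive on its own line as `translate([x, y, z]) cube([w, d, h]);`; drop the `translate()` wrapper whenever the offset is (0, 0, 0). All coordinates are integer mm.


translate([321, 261, 0]) cube([101, 101, 1720]);
translate([2115, 261, 0]) cube([101, 101, 1720]);
translate([422, 261, 210]) cube([1693, 101, 76]);
translate([422, 261, 1528]) cube([1693, 101, 76]);
translate([443, 362, 116]) cube([98, 22, 1602]);
translate([562, 362, 116]) cube([98, 22, 1602]);
translate([681, 362, 116]) cube([98, 22, 1602]);
translate([800, 362, 116]) cube([98, 22, 1602]);
translate([919, 362, 116]) cube([98, 22, 1602]);
translate([1038, 362, 116]) cube([98, 22, 1602]);
translate([1157, 362, 116]) cube([98, 22, 1602]);
translate([1276, 362, 116]) cube([98, 22, 1602]);
translate([1395, 362, 116]) cube([98, 22, 1602]);
translate([1514, 362, 116]) cube([98, 22, 1602]);
translate([1633, 362, 116]) cube([98, 22, 1602]);
translate([1752, 362, 116]) cube([98, 22, 1602]);
translate([1871, 362, 116]) cube([98, 22, 1602]);
translate([1990, 362, 116]) cube([98, 22, 1602]);


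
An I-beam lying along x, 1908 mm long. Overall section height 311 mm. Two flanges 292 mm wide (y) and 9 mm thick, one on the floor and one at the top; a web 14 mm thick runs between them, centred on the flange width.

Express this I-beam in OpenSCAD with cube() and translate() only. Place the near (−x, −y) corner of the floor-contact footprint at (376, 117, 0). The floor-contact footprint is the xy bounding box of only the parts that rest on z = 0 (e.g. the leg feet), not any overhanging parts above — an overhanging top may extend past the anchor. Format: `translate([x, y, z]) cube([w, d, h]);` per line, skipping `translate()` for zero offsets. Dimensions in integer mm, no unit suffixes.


translate([376, 117, 0]) cube([1908, 292, 9]);
translate([376, 256, 9]) cube([1908, 14, 293]);
translate([376, 117, 302]) cube([1908, 292, 9]);


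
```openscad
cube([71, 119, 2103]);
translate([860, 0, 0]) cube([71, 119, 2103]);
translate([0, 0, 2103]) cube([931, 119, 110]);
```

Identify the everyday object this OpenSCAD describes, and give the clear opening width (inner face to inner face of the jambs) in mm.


A door frame. The clear opening width is 789 mm.

Two 2103 mm tall posts with a header on top — a door frame. The left jamb is 71 mm wide at x = 0; the right jamb starts at x = 860. The clear opening is 860 − 71 = 789 mm.


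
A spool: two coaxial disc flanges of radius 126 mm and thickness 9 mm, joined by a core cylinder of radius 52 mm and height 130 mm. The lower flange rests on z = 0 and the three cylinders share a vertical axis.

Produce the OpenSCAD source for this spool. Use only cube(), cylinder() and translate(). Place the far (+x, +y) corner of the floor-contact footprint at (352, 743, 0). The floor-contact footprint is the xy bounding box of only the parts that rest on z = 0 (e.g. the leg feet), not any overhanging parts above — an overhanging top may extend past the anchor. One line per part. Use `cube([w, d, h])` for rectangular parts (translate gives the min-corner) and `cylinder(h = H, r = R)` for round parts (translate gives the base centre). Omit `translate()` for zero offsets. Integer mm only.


translate([226, 617, 0]) cylinder(h = 9, r = 126);
translate([226, 617, 9]) cylinder(h = 130, r = 52);
translate([226, 617, 139]) cylinder(h = 9, r = 126);


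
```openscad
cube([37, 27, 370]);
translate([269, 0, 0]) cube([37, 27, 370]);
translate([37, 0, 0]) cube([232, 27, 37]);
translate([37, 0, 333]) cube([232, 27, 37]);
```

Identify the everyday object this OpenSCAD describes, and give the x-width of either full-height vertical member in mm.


A picture frame. The border width is 37 mm.

Four thin pieces enclosing a rectangular opening — a picture frame. The two full-height stiles are 370 mm tall; the top rail sits at z = 333 and is 37 mm tall, so the border above the opening is 370 − 333 = 37 mm, matching the stile x-width.


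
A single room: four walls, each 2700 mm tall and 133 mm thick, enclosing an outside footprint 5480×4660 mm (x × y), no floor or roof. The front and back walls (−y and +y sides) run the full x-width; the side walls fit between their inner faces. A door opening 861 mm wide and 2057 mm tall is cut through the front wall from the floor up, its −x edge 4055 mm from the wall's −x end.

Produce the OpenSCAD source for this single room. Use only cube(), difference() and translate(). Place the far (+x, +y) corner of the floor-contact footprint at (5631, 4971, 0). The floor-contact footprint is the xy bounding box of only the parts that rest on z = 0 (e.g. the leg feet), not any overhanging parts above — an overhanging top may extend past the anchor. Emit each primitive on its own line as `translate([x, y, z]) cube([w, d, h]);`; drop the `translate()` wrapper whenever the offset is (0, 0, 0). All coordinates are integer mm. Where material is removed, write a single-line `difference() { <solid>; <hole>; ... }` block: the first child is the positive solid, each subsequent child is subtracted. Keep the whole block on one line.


difference() { translate([151, 311, 0]) cube([5480, 133, 2700]); translate([4206, 311, 0]) cube([861, 133, 2057]); }
translate([151, 4838, 0]) cube([5480, 133, 2700]);
translate([151, 444, 0]) cube([133, 4394, 2700]);
translate([5498, 444, 0]) cube([133, 4394, 2700]);


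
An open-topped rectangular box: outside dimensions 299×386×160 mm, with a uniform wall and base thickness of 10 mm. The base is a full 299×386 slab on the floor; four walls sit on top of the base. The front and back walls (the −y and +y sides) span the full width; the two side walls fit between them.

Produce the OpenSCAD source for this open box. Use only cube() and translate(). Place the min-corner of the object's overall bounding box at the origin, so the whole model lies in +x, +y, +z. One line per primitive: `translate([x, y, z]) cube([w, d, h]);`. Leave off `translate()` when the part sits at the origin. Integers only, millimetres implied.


cube([299, 386, 10]);
translate([0, 0, 10]) cube([299, 10, 150]);
translate([0, 376, 10]) cube([299, 10, 150]);
translate([0, 10, 10]) cube([10, 366, 150]);
translate([289, 10, 10]) cube([10, 366, 150]);


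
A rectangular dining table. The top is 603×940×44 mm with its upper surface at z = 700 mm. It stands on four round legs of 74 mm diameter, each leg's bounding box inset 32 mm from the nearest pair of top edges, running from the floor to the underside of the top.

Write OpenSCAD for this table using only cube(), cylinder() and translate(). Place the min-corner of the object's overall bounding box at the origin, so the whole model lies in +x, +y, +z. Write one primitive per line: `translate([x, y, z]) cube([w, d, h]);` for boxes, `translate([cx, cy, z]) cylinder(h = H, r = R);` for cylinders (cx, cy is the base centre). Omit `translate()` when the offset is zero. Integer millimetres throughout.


translate([0, 0, 656]) cube([603, 940, 44]);
translate([69, 69, 0]) cylinder(h = 656, r = 37);
translate([534, 69, 0]) cylinder(h = 656, r = 37);
translate([69, 871, 0]) cylinder(h = 656, r = 37);
translate([534, 871, 0]) cylinder(h = 656, r = 37);


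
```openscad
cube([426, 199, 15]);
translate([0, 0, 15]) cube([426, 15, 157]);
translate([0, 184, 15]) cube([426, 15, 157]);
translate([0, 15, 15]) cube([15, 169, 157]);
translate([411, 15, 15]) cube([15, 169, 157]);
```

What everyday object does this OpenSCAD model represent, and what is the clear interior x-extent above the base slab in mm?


An open box. The internal width is 396 mm.

A 426×199 base slab with four walls standing on it — an open box. The base is 426 mm wide and the walls are 15 mm thick, so the internal width is 426 − 2 × 15 = 396 mm.


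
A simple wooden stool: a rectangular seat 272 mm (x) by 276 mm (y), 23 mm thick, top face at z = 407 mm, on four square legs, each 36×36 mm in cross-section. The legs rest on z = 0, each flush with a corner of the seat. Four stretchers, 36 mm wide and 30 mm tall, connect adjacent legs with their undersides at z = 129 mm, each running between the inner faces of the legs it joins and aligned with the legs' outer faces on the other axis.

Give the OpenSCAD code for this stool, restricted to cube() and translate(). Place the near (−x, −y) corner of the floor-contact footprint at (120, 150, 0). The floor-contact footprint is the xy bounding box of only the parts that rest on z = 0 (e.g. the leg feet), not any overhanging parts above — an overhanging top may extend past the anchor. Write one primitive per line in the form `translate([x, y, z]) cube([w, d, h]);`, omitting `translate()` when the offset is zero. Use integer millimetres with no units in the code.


// leg_h = 407 - 23 = 384
// stretcher span = 272 - 2*36 = 200
translate([120, 150, 384]) cube([272, 276, 23]);
translate([120, 150, 0]) cube([36, 36, 384]);
translate([356, 150, 0]) cube([36, 36, 384]);
translate([120, 390, 0]) cube([36, 36, 384]);
translate([356, 390, 0]) cube([36, 36, 384]);
translate([156, 150, 129]) cube([200, 36, 30]);
translate([156, 390, 129]) cube([200, 36, 30]);
translate([120, 186, 129]) cube([36, 204, 30]);
translate([356, 186, 129]) cube([36, 204, 30]);


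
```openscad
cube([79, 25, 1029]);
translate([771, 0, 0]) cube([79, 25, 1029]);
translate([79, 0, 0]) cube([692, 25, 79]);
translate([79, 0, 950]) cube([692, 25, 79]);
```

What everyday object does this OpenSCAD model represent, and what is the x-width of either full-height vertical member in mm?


A picture frame. The border width is 79 mm.

Four thin pieces enclosing a rectangular opening — a picture frame. The two full-height stiles are 1029 mm tall; the top rail sits at z = 950 and is 79 mm tall, so the border above the opening is 1029 − 950 = 79 mm, matching the stile x-width.


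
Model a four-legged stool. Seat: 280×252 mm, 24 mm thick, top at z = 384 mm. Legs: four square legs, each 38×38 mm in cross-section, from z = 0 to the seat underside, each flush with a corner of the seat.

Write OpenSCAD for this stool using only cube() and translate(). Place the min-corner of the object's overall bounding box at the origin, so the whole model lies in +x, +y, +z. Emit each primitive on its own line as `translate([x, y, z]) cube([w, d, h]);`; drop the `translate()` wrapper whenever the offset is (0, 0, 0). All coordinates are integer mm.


translate([0, 0, 360]) cube([280, 252, 24]);
cube([38, 38, 360]);
translate([242, 0, 0]) cube([38, 38, 360]);
translate([0, 214, 0]) cube([38, 38, 360]);
translate([242, 214, 0]) cube([38, 38, 360]);


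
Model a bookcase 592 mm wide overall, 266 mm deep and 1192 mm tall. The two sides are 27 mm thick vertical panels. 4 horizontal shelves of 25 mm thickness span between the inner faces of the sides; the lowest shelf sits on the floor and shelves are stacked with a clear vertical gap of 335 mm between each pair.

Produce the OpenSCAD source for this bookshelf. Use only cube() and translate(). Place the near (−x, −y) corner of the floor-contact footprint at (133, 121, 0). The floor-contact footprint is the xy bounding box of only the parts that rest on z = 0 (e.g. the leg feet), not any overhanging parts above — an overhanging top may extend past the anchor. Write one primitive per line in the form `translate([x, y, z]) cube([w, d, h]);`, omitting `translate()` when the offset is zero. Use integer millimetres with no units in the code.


translate([133, 121, 0]) cube([27, 266, 1192]);
translate([698, 121, 0]) cube([27, 266, 1192]);
translate([160, 121, 0]) cube([538, 266, 25]);
translate([160, 121, 360]) cube([538, 266, 25]);
translate([160, 121, 720]) cube([538, 266, 25]);
translate([160, 121, 1080]) cube([538, 266, 25]);


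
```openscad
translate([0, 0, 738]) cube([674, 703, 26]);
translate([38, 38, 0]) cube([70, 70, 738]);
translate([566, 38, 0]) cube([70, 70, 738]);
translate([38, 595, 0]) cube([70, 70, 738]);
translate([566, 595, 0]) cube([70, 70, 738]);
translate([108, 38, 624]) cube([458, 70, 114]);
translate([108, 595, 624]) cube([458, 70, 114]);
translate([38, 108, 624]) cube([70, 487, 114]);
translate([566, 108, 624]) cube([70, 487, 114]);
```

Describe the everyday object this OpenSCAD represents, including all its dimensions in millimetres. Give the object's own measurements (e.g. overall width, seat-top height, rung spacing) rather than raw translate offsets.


A table: top 674 mm (x) × 703 mm (y), 26 mm thick, upper face at z = 764 mm, on four 70×70 mm square legs, each inset 38 mm from the nearest pair of top edges from z = 0 to the bottom of the top. Four apron rails, 70 mm thick and 114 mm tall, run between adjacent legs with their top edges flush with the underside of the top and their outer faces flush with the legs' outer faces.


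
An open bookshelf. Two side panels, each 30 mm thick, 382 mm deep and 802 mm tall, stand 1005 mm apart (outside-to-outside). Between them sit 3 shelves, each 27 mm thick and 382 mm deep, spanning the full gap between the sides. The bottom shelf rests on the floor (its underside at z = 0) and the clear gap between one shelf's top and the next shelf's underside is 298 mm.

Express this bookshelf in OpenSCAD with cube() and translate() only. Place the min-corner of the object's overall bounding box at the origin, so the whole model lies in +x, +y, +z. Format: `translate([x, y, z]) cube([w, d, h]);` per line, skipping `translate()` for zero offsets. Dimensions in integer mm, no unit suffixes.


cube([30, 382, 802]);
translate([975, 0, 0]) cube([30, 382, 802]);
translate([30, 0, 0]) cube([945, 382, 27]);
translate([30, 0, 325]) cube([945, 382, 27]);
translate([30, 0, 650]) cube([945, 382, 27]);


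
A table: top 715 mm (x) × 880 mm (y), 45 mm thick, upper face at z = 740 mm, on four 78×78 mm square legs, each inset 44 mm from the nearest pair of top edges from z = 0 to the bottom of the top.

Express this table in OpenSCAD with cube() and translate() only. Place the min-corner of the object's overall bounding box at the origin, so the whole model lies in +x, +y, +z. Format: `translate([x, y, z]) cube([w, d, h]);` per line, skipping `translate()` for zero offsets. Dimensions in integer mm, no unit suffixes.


translate([0, 0, 695]) cube([715, 880, 45]);
translate([44, 44, 0]) cube([78, 78, 695]);
translate([593, 44, 0]) cube([78, 78, 695]);
translate([44, 758, 0]) cube([78, 78, 695]);
translate([593, 758, 0]) cube([78, 78, 695]);


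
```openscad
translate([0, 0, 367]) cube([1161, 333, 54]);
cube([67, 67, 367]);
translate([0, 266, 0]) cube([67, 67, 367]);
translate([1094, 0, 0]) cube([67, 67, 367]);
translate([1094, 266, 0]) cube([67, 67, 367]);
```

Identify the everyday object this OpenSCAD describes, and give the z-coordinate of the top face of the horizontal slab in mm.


A bench. The seat-top height is 421 mm.

A long slab on four corner posts — a bench. The slab sits at z = 367 with thickness 54, so the top is 367 + 54 = 421 mm.


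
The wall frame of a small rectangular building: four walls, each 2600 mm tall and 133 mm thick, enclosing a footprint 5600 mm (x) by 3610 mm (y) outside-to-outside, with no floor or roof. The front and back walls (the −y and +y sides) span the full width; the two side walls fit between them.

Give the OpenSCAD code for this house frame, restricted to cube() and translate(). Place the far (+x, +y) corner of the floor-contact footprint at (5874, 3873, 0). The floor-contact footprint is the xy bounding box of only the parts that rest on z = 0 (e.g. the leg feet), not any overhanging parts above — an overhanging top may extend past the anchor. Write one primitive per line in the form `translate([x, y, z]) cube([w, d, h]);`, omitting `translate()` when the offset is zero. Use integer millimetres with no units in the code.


translate([274, 263, 0]) cube([5600, 133, 2600]);
translate([274, 3740, 0]) cube([5600, 133, 2600]);
translate([274, 396, 0]) cube([133, 3344, 2600]);
translate([5741, 396, 0]) cube([133, 3344, 2600]);


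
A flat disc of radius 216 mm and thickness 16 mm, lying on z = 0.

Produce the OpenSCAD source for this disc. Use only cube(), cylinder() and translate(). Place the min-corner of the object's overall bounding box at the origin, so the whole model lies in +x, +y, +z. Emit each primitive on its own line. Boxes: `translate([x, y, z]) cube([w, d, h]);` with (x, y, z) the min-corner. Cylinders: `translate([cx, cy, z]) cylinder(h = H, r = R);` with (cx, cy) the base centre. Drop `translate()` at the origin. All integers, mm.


translate([216, 216, 0]) cylinder(h = 16, r = 216);


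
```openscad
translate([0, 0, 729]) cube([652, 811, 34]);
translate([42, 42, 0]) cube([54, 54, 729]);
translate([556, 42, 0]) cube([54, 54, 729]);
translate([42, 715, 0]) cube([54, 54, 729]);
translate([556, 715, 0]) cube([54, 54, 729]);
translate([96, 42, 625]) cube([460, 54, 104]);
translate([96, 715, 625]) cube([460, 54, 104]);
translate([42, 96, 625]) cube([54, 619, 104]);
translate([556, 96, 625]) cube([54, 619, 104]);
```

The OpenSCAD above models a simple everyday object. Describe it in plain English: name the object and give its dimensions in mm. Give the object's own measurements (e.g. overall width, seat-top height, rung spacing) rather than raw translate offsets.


A rectangular dining table. The top is 652×811×34 mm with its upper surface at z = 763 mm. It stands on four 54×54 mm square legs, each inset 42 mm from the nearest pair of top edges, running from the floor to the underside of the top. Four apron rails, 54 mm thick and 104 mm tall, run between adjacent legs with their top edges flush with the underside of the top and their outer faces flush with the legs' outer faces.


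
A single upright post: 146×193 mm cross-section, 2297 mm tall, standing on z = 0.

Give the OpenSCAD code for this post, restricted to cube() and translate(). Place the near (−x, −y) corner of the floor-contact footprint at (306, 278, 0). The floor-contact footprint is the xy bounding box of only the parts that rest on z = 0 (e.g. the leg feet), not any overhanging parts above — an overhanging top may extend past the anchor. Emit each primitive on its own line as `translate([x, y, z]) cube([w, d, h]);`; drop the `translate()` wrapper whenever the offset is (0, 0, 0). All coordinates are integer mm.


translate([306, 278, 0]) cube([146, 193, 2297]);


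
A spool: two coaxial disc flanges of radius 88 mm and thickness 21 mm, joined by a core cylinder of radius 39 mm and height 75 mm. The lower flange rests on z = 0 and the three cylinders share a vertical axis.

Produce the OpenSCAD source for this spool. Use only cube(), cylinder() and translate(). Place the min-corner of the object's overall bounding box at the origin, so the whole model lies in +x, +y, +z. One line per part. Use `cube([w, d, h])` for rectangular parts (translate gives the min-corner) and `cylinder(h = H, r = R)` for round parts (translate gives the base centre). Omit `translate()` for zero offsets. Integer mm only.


translate([88, 88, 0]) cylinder(h = 21, r = 88);
translate([88, 88, 21]) cylinder(h = 75, r = 39);
translate([88, 88, 96]) cylinder(h = 21, r = 88);


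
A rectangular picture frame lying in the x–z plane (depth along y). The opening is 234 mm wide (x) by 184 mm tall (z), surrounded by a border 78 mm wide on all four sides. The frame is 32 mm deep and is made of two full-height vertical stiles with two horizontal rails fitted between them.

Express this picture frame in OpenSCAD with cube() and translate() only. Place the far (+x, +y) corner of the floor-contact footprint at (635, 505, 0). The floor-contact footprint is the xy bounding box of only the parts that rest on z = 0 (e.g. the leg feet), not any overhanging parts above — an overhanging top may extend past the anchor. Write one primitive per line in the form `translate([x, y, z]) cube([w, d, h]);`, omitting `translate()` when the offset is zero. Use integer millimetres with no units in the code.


translate([245, 473, 0]) cube([78, 32, 340]);
translate([557, 473, 0]) cube([78, 32, 340]);
translate([323, 473, 0]) cube([234, 32, 78]);
translate([323, 473, 262]) cube([234, 32, 78]);


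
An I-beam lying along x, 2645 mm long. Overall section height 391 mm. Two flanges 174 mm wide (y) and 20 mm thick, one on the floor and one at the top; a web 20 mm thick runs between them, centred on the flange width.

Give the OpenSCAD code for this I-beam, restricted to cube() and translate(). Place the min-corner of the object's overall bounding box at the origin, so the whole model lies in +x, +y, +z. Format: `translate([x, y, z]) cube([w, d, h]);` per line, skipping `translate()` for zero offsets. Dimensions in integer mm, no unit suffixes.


cube([2645, 174, 20]);
translate([0, 77, 20]) cube([2645, 20, 351]);
translate([0, 0, 371]) cube([2645, 174, 20]);


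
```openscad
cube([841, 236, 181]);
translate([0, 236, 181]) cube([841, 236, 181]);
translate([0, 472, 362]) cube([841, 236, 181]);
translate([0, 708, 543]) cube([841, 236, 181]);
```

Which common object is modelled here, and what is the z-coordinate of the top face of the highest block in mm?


A staircase. The total rise is 724 mm.

4 identical blocks, each offset up and back from the previous — a staircase. Each step is 181 mm tall and there are 4 of them, so the total rise is 4 × 181 = 724 mm.


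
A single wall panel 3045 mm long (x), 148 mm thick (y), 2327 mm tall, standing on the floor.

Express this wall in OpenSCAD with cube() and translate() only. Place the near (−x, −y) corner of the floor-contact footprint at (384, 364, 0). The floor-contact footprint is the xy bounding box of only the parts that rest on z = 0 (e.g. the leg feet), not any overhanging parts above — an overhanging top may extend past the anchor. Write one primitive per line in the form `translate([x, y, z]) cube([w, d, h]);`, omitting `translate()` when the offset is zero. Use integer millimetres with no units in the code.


translate([384, 364, 0]) cube([3045, 148, 2327]);


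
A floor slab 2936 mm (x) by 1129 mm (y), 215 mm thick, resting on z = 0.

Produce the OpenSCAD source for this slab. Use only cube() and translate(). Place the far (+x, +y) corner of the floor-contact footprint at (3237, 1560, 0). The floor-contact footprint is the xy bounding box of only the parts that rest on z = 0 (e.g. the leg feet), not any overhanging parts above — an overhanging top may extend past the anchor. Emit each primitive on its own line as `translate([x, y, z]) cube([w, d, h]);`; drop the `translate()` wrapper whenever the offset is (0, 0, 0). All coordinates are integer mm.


translate([301, 431, 0]) cube([2936, 1129, 215]);


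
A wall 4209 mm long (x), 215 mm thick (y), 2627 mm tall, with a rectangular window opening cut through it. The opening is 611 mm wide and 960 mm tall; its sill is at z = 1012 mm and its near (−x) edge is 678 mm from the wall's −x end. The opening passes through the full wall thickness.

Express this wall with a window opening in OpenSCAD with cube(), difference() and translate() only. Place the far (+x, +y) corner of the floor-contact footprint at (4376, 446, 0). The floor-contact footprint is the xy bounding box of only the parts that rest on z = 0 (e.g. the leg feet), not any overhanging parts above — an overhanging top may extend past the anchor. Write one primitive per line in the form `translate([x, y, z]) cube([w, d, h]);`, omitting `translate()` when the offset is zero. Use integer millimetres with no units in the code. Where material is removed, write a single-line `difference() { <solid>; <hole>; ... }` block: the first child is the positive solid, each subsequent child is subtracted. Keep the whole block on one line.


difference() { translate([167, 231, 0]) cube([4209, 215, 2627]); translate([845, 231, 1012]) cube([611, 215, 960]); }


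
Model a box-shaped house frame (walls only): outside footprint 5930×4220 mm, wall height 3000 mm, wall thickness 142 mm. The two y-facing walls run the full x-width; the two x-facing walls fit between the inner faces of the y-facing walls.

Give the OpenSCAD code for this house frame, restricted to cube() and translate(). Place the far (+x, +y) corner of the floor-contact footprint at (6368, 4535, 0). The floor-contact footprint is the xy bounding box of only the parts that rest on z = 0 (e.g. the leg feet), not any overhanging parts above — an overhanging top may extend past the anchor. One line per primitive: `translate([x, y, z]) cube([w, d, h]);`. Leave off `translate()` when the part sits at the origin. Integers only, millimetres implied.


translate([438, 315, 0]) cube([5930, 142, 3000]);
translate([438, 4393, 0]) cube([5930, 142, 3000]);
translate([438, 457, 0]) cube([142, 3936, 3000]);
translate([6226, 457, 0]) cube([142, 3936, 3000]);


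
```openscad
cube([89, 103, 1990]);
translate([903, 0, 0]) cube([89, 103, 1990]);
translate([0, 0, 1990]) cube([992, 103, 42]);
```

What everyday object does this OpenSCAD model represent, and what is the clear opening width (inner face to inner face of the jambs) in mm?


A door frame. The clear opening width is 814 mm.

Two 1990 mm tall posts with a header on top — a door frame. The left jamb is 89 mm wide at x = 0; the right jamb starts at x = 903. The clear opening is 903 − 89 = 814 mm.


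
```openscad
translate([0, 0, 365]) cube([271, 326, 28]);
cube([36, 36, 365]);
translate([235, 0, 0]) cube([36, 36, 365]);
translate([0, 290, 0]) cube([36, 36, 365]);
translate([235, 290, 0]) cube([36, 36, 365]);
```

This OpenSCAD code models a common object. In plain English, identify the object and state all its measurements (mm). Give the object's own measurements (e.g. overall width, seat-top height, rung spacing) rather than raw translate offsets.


A simple wooden stool: a rectangular seat 271 mm (x) by 326 mm (y), 28 mm thick, top face at z = 393 mm, on four square legs, each 36×36 mm in cross-section. The legs rest on z = 0, each flush with a corner of the seat.


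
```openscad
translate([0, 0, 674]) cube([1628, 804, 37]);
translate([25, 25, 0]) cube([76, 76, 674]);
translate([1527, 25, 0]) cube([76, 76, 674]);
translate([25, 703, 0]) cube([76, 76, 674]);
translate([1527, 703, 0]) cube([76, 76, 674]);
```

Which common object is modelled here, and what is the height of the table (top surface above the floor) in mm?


A table. The table height is 711 mm.

A 1628×804×37 slab sits at z = 674 on four 76 mm square posts — a table. The top surface is at 674 + 37 = 711 mm.


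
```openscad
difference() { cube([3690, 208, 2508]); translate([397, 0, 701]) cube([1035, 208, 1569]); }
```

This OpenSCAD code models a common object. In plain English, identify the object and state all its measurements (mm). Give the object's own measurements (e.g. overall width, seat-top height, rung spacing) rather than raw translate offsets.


A wall 3690 mm long (x), 208 mm thick (y), 2508 mm tall, with a rectangular window opening cut through it. The opening is 1035 mm wide and 1569 mm tall; its sill is at z = 701 mm and its near (−x) edge is 397 mm from the wall's −x end. The opening passes through the full wall thickness.


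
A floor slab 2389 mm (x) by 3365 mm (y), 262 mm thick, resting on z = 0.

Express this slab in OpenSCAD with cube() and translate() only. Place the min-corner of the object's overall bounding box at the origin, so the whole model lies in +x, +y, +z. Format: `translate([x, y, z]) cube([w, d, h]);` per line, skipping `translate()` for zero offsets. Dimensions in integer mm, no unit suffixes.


cube([2389, 3365, 262]);


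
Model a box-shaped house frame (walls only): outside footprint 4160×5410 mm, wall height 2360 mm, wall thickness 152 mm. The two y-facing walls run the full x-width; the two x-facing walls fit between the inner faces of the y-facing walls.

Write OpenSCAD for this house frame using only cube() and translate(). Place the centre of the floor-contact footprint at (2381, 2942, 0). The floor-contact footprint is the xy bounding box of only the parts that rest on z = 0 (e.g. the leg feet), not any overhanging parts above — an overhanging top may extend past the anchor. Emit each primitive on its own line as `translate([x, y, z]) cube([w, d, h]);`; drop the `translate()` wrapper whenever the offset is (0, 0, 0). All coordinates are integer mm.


translate([301, 237, 0]) cube([4160, 152, 2360]);
translate([301, 5495, 0]) cube([4160, 152, 2360]);
translate([301, 389, 0]) cube([152, 5106, 2360]);
translate([4309, 389, 0]) cube([152, 5106, 2360]);


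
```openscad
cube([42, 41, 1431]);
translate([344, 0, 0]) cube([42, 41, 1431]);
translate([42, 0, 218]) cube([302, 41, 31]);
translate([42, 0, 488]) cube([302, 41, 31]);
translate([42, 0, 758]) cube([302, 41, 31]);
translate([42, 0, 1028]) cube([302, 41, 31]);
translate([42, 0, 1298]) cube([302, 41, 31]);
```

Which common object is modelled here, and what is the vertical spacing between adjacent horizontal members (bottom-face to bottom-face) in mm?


A ladder. The rung spacing is 270 mm.

Two tall 42×41 posts with 5 short bars between them — a ladder. Adjacent rungs sit at z = 218 and z = 488, so the spacing is 488 − 218 = 270 mm.


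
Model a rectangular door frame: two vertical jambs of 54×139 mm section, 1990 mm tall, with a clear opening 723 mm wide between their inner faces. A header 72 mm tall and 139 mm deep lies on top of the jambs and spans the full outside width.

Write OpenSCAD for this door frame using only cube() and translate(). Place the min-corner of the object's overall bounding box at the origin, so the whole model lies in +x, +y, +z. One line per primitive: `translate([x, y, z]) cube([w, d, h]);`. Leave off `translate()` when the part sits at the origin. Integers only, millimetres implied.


cube([54, 139, 1990]);
translate([777, 0, 0]) cube([54, 139, 1990]);
translate([0, 0, 1990]) cube([831, 139, 72]);


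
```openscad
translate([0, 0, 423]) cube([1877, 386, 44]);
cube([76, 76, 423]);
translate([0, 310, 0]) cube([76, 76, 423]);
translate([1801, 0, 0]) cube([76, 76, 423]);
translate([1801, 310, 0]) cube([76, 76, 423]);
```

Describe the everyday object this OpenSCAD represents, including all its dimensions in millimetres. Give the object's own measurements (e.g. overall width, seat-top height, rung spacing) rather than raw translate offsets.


A bench: a 1877×386 mm seat slab, 44 mm thick, top at z = 467 mm, on four 76×76 mm square legs flush with the seat corners and standing on z = 0.


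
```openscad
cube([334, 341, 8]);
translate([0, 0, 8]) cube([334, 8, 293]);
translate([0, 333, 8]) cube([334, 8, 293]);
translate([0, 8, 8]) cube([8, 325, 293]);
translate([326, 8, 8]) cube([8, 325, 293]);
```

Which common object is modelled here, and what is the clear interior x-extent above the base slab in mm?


An open box. The internal width is 318 mm.

A 334×341 base slab with four walls standing on it — an open box. The base is 334 mm wide and the walls are 8 mm thick, so the internal width is 334 − 2 × 8 = 318 mm.


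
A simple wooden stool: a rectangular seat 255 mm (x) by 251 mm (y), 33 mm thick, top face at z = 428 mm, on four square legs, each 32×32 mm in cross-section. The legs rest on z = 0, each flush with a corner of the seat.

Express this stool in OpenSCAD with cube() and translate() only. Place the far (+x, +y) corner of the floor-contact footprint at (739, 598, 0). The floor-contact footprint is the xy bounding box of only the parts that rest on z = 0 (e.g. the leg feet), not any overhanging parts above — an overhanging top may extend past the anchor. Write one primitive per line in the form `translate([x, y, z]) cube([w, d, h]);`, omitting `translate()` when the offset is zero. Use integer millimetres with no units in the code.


translate([484, 347, 395]) cube([255, 251, 33]);
translate([484, 347, 0]) cube([32, 32, 395]);
translate([707, 347, 0]) cube([32, 32, 395]);
translate([484, 566, 0]) cube([32, 32, 395]);
translate([707, 566, 0]) cube([32, 32, 395]);


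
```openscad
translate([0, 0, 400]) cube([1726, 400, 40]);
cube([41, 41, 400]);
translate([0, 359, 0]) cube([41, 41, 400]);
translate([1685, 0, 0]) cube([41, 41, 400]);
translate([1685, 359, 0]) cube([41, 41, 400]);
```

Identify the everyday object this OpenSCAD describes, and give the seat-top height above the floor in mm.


A bench. The seat-top height is 440 mm.

A long slab on four corner posts — a bench. The slab sits at z = 400 with thickness 40, so the top is 400 + 40 = 440 mm.


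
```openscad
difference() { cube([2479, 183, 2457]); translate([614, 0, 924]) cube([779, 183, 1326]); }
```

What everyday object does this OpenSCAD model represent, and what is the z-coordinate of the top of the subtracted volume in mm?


A wall with a window opening. The window head height is 2250 mm.

A wall with a rectangular opening subtracted — a window. Sill at z = 924, opening 1326 mm tall, so the head is at 924 + 1326 = 2250 mm.


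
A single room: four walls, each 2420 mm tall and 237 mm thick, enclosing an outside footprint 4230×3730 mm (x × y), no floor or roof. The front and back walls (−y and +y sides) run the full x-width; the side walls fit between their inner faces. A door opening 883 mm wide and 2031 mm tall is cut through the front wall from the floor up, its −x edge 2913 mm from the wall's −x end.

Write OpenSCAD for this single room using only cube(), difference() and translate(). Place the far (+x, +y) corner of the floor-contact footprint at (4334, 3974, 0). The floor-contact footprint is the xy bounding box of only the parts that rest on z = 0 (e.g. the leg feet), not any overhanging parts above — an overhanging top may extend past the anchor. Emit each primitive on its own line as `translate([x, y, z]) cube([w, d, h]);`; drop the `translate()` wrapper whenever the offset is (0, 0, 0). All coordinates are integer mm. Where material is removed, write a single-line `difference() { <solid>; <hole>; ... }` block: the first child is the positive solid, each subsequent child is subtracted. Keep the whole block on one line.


difference() { translate([104, 244, 0]) cube([4230, 237, 2420]); translate([3017, 244, 0]) cube([883, 237, 2031]); }
translate([104, 3737, 0]) cube([4230, 237, 2420]);
translate([104, 481, 0]) cube([237, 3256, 2420]);
translate([4097, 481, 0]) cube([237, 3256, 2420]);


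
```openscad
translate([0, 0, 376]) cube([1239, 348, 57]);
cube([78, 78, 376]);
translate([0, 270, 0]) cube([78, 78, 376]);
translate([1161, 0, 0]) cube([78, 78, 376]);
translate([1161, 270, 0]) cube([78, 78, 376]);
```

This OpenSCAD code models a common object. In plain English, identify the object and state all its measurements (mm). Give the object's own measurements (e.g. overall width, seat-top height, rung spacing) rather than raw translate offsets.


A bench: a 1239×348 mm seat slab, 57 mm thick, top at z = 433 mm, on four 78×78 mm square legs flush with the seat corners and standing on z = 0.


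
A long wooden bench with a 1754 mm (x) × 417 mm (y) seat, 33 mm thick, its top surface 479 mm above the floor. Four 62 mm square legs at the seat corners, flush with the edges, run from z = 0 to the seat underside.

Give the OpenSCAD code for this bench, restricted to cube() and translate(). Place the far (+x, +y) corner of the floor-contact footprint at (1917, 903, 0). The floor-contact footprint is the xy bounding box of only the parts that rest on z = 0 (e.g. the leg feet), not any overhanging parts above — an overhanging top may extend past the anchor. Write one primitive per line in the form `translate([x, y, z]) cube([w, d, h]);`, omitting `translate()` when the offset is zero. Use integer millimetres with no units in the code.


translate([163, 486, 446]) cube([1754, 417, 33]);
translate([163, 486, 0]) cube([62, 62, 446]);
translate([163, 841, 0]) cube([62, 62, 446]);
translate([1855, 486, 0]) cube([62, 62, 446]);
translate([1855, 841, 0]) cube([62, 62, 446]);


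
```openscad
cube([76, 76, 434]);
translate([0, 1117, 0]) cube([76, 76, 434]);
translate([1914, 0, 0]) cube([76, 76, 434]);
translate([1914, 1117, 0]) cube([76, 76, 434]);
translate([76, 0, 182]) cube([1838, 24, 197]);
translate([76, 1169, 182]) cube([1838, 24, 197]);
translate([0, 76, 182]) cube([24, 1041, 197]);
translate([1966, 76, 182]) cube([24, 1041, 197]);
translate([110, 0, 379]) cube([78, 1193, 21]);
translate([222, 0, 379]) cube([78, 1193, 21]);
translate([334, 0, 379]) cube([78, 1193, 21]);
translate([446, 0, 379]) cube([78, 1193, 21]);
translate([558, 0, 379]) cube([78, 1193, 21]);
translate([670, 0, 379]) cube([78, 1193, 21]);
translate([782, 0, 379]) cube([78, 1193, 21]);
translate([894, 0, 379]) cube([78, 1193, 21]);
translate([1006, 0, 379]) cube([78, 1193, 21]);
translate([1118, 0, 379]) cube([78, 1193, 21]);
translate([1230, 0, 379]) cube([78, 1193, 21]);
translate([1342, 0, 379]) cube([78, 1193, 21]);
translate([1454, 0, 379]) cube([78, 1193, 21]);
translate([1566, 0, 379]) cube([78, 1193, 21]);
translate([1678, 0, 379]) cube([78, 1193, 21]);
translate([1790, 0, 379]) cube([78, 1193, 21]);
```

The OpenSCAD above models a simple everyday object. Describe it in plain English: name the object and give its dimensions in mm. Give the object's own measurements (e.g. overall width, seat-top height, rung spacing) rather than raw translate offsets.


A bed frame 1990 mm long (x) by 1193 mm wide (y). Four 76×76 mm corner posts, 434 mm tall, at the corners of the footprint. Four rails of 24 mm thickness and 197 mm height run between adjacent posts with their undersides at z = 182 mm, their outer faces flush with the outside of the frame (the two x-running rails run between the posts' inner faces; the two y-running rails run between the posts' inner faces). 16 slats, each 78 mm wide (x) and 21 mm thick, lie across the top of the two x-running rails, running the full 1193 mm width of the frame in y; along x they sit between the end posts with a 34 mm gap after the −x posts and between neighbouring slats, leaving 46 mm before the +x posts.


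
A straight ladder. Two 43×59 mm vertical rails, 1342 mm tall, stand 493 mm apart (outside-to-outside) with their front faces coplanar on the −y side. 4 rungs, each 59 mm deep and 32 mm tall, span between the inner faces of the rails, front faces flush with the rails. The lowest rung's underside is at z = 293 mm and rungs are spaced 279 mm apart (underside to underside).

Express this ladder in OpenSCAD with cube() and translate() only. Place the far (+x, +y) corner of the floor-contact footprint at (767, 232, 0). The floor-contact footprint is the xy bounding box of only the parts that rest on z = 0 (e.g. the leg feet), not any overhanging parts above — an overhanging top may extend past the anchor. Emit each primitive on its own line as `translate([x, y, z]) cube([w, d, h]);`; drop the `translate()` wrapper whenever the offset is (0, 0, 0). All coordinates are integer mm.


translate([274, 173, 0]) cube([43, 59, 1342]);
translate([724, 173, 0]) cube([43, 59, 1342]);
translate([317, 173, 293]) cube([407, 59, 32]);
translate([317, 173, 572]) cube([407, 59, 32]);
translate([317, 173, 851]) cube([407, 59, 32]);
translate([317, 173, 1130]) cube([407, 59, 32]);


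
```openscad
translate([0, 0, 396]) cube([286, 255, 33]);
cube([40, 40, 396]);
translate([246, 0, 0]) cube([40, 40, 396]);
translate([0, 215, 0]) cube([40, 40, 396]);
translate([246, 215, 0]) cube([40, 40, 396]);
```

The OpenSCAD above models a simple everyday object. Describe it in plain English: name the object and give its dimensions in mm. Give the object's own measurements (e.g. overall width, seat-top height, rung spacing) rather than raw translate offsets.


A four-legged stool. The seat is a 286×255×33 mm slab whose top surface is at z = 429 mm; four square legs, each 40×40 mm in cross-section, run from the floor (z = 0) to the underside of the seat, each flush with a corner of the seat.
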